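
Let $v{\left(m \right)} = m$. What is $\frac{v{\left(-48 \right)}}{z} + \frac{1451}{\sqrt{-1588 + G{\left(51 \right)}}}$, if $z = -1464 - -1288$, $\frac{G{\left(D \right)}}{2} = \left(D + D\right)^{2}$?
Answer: $\frac{3}{11} + \frac{1451 \sqrt{5}}{310} \approx 10.739$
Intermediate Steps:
$G{\left(D \right)} = 8 D^{2}$ ($G{\left(D \right)} = 2 \left(D + D\right)^{2} = 2 \left(2 D\right)^{2} = 2 \cdot 4 D^{2} = 8 D^{2}$)
$z = -176$ ($z = -1464 + 1288 = -176$)
$\frac{v{\left(-48 \right)}}{z} + \frac{1451}{\sqrt{-1588 + G{\left(51 \right)}}} = - \frac{48}{-176} + \frac{1451}{\sqrt{-1588 + 8 \cdot 51^{2}}} = \left(-48\right) \left(- \frac{1}{176}\right) + \frac{1451}{\sqrt{-1588 + 8 \cdot 2601}} = \frac{3}{11} + \frac{1451}{\sqrt{-1588 + 20808}} = \frac{3}{11} + \frac{1451}{\sqrt{19220}} = \frac{3}{11} + \frac{1451}{62 \sqrt{5}} = \frac{3}{11} + 1451 \frac{\sqrt{5}}{310} = \frac{3}{11} + \frac{1451 \sqrt{5}}{310}$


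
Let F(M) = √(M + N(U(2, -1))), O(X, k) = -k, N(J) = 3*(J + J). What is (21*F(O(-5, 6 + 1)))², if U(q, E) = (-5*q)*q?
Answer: -56007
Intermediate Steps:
U(q, E) = -5*q²
N(J) = 6*J (N(J) = 3*(2*J) = 6*J)
F(M) = √(-120 + M) (F(M) = √(M + 6*(-5*2²)) = √(M + 6*(-5*4)) = √(M + 6*(-20)) = √(M - 120) = √(-120 + M))
(21*F(O(-5, 6 + 1)))² = (21*√(-120 - (6 + 1)))² = (21*√(-120 - 1*7))² = (21*√(-120 - 7))² = (21*√(-127))² = (21*(I*√127))² = (21*I*√127)² = -56007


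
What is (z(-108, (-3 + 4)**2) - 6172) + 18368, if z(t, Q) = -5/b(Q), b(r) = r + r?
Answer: 24387/2 ≈ 12194.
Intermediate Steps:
b(r) = 2*r
z(t, Q) = -5/(2*Q) (z(t, Q) = -5*1/(2*Q) = -5/(2*Q))
(z(-108, (-3 + 4)**2) - 6172) + 18368 = (-5/(2*(-3 + 4)**2) - 6172) + 18368 = (-5/(2*(1**2)) - 6172) + 18368 = (-5/2/1 - 6172) + 18368 = (-5/2*1 - 6172) + 18368 = (-5/2 - 6172) + 18368 = -12349/2 + 18368 = 24387/2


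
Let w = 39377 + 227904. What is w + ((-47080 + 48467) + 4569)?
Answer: 273237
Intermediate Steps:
w = 267281
w + ((-47080 + 48467) + 4569) = 267281 + ((-47080 + 48467) + 4569) = 267281 + (1387 + 4569) = 267281 + 5956 = 273237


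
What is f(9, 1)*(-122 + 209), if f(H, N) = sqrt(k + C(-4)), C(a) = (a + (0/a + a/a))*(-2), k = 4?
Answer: 87*sqrt(10) ≈ 275.12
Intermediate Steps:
C(a) = -2 - 2*a (C(a) = (a + (0 + 1))*(-2) = (a + 1)*(-2) = (1 + a)*(-2) = -2 - 2*a)
f(H, N) = sqrt(10) (f(H, N) = sqrt(4 + (-2 - 2*(-4))) = sqrt(4 + (-2 + 8)) = sqrt(4 + 6) = sqrt(10))
f(9, 1)*(-122 + 209) = sqrt(10)*(-122 + 209) = sqrt(10)*87 = 87*sqrt(10)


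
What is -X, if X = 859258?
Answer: -859258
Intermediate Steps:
-X = -1*859258 = -859258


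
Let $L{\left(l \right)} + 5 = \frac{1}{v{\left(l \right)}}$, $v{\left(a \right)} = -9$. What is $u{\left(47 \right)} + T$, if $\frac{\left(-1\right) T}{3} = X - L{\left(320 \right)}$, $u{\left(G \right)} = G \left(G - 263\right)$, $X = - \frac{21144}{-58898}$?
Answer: $- \frac{898348546}{88347} \approx -10168.0$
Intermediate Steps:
$X = \frac{10572}{29449}$ ($X = \left(-21144\right) \left(- \frac{1}{58898}\right) = \frac{10572}{29449} \approx 0.35899$)
$L{\left(l \right)} = - \frac{46}{9}$ ($L{\left(l \right)} = -5 + \frac{1}{-9} = -5 - \frac{1}{9} = - \frac{46}{9}$)
$u{\left(G \right)} = G \left(-263 + G\right)$
$T = - \frac{1449802}{88347}$ ($T = - 3 \left(\frac{10572}{29449} - - \frac{46}{9}\right) = - 3 \left(\frac{10572}{29449} + \frac{46}{9}\right) = \left(-3\right) \frac{1449802}{265041} = - \frac{1449802}{88347} \approx -16.41$)
$u{\left(47 \right)} + T = 47 \left(-263 + 47\right) - \frac{1449802}{88347} = 47 \left(-216\right) - \frac{1449802}{88347} = -10152 - \frac{1449802}{88347} = - \frac{898348546}{88347}$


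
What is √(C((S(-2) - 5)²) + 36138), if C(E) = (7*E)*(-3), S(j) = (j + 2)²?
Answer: 3*√3957 ≈ 188.71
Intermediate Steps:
S(j) = (2 + j)²
C(E) = -21*E
√(C((S(-2) - 5)²) + 36138) = √(-21*((2 - 2)² - 5)² + 36138) = √(-21*(0² - 5)² + 36138) = √(-21*(0 - 5)² + 36138) = √(-21*(-5)² + 36138) = √(-21*25 + 36138) = √(-525 + 36138) = √35613 = 3*√3957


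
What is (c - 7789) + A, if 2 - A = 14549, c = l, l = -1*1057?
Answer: -23393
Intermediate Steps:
l = -1057
c = -1057
A = -14547 (A = 2 - 1*14549 = 2 - 14549 = -14547)
(c - 7789) + A = (-1057 - 7789) - 14547 = -8846 - 14547 = -23393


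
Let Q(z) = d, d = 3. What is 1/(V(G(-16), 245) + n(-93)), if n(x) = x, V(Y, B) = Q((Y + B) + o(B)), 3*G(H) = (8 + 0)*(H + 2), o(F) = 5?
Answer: -1/90 ≈ -0.011111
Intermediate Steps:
Q(z) = 3
G(H) = 16/3 + 8*H/3 (G(H) = ((8 + 0)*(H + 2))/3 = (8*(2 + H))/3 = (16 + 8*H)/3 = 16/3 + 8*H/3)
V(Y, B) = 3
1/(V(G(-16), 245) + n(-93)) = 1/(3 - 93) = 1/(-90) = -1/90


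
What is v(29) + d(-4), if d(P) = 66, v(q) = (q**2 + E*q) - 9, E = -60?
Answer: -842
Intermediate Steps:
v(q) = -9 + q**2 - 60*q (v(q) = (q**2 - 60*q) - 9 = -9 + q**2 - 60*q)
v(29) + d(-4) = (-9 + 29**2 - 60*29) + 66 = (-9 + 841 - 1740) + 66 = -908 + 66 = -842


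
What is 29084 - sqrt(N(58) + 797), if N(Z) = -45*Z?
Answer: 29084 - 7*I*sqrt(37) ≈ 29084.0 - 42.579*I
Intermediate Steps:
29084 - sqrt(N(58) + 797) = 29084 - sqrt(-45*58 + 797) = 29084 - sqrt(-2610 + 797) = 29084 - sqrt(-1813) = 29084 - 7*I*sqrt(37)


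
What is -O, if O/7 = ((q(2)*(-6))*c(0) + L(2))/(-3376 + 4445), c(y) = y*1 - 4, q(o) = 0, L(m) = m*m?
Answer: -28/1069 ≈ -0.026193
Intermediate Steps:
L(m) = m²
c(y) = -4 + y (c(y) = y - 4 = -4 + y)
O = 28/1069 (O = 7*(((0*(-6))*(-4 + 0) + 2²)/(-3376 + 4445)) = 7*((0*(-4) + 4)/1069) = 7*((0 + 4)*(1/1069)) = 7*(4*(1/1069)) = 7*(4/1069) = 28/1069 ≈ 0.026193)
-O = -1*28/1069 = -28/1069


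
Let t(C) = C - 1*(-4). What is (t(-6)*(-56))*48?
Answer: 5376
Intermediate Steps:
t(C) = 4 + C (t(C) = C + 4 = 4 + C)
(t(-6)*(-56))*48 = ((4 - 6)*(-56))*48 = -2*(-56)*48 = 112*48 = 5376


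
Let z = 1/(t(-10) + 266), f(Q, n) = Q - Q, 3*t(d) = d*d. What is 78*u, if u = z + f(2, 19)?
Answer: 117/449 ≈ 0.26058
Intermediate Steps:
t(d) = d²/3 (t(d) = (d*d)/3 = d²/3)
f(Q, n) = 0
z = 3/898 (z = 1/((⅓)*(-10)² + 266) = 1/((⅓)*100 + 266) = 1/(100/3 + 266) = 1/(898/3) = 3/898 ≈ 0.0033408)
u = 3/898 (u = 3/898 + 0 = 3/898 ≈ 0.0033408)
78*u = 78*(3/898) = 117/449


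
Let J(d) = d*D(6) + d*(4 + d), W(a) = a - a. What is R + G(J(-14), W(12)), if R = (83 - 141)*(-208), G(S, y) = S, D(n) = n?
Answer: 12120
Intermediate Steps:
W(a) = 0
J(d) = 6*d + d*(4 + d) (J(d) = d*6 + d*(4 + d) = 6*d + d*(4 + d))
R = 12064 (R = -58*(-208) = 12064)
R + G(J(-14), W(12)) = 12064 - 14*(10 - 14) = 12064 - 14*(-4) = 12064 + 56 = 12120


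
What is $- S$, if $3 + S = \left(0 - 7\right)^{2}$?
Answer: $-46$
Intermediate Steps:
$S = 46$ ($S = -3 + \left(0 - 7\right)^{2} = -3 + \left(-7\right)^{2} = -3 + 49 = 46$)
$- S = \left(-1\right) 46 = -46$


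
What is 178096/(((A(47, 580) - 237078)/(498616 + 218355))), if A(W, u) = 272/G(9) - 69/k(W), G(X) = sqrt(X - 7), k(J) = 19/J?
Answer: -10936208197873628400/20319571321513 - 6269051901636736*sqrt(2)/20319571321513 ≈ -5.3865e+5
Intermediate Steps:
G(X) = sqrt(-7 + X)
A(W, u) = 136*sqrt(2) - 69*W/19 (A(W, u) = 272/(sqrt(-7 + 9)) - 69*W/19 = 272/(sqrt(2)) - 69*W/19 = 272*(sqrt(2)/2) - 69*W/19 = 136*sqrt(2) - 69*W/19)
178096/(((A(47, 580) - 237078)/(498616 + 218355))) = 178096/((((136*sqrt(2) - 69/19*47) - 237078)/(498616 + 218355))) = 178096/((((136*sqrt(2) - 3243/19) - 237078)/716971)) = 178096/((((-3243/19 + 136*sqrt(2)) - 237078)*(1/716971))) = 178096/(((-4507725/19 + 136*sqrt(2))*(1/716971))) = 178096/(-4507725/13622449 + 136*sqrt(2)/716971)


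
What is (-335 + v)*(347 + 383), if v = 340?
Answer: 3650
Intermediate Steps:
(-335 + v)*(347 + 383) = (-335 + 340)*(347 + 383) = 5*730 = 3650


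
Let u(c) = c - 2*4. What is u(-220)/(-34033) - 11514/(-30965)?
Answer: 398915982/1053831845 ≈ 0.37854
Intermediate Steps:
u(c) = -8 + c (u(c) = c - 8 = -8 + c)
u(-220)/(-34033) - 11514/(-30965) = (-8 - 220)/(-34033) - 11514/(-30965) = -228*(-1/34033) - 11514*(-1/30965) = 228/34033 + 11514/30965 = 398915982/1053831845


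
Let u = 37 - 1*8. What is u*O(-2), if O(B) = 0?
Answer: 0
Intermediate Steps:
u = 29 (u = 37 - 8 = 29)
u*O(-2) = 29*0 = 0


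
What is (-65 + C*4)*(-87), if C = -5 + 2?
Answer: 6699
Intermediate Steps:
C = -3
(-65 + C*4)*(-87) = (-65 - 3*4)*(-87) = (-65 - 12)*(-87) = -77*(-87) = 6699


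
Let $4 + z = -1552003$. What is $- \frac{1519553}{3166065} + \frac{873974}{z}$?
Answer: $- \frac{732202197883}{701965006065} \approx -1.0431$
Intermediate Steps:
$z = -1552007$ ($z = -4 - 1552003 = -1552007$)
$- \frac{1519553}{3166065} + \frac{873974}{z} = - \frac{1519553}{3166065} + \frac{873974}{-1552007} = \left(-1519553\right) \frac{1}{3166065} + 873974 \left(- \frac{1}{1552007}\right) = - \frac{217079}{452295} - \frac{873974}{1552007} = - \frac{732202197883}{701965006065}$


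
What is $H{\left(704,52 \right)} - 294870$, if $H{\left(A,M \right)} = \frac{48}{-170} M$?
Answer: $- \frac{25065198}{85} \approx -2.9488 \cdot 10^{5}$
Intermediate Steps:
$H{\left(A,M \right)} = - \frac{24 M}{85}$ ($H{\left(A,M \right)} = 48 \left(- \frac{1}{170}\right) M = - \frac{24 M}{85}$)
$H{\left(704,52 \right)} - 294870 = \left(- \frac{24}{85}\right) 52 - 294870 = - \frac{1248}{85} - 294870 = - \frac{25065198}{85}$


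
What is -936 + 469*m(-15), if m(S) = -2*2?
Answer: -2812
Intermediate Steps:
m(S) = -4
-936 + 469*m(-15) = -936 + 469*(-4) = -936 - 1876 = -2812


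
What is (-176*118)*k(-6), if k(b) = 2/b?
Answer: 20768/3 ≈ 6922.7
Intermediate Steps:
(-176*118)*k(-6) = (-176*118)*(2/(-6)) = -41536*(-1)/6 = -20768*(-1/3) = 20768/3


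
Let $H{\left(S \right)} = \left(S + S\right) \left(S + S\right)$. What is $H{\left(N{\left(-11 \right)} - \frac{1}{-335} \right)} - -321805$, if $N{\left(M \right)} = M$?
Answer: $\frac{36168853549}{112225} \approx 3.2229 \cdot 10^{5}$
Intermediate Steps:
$H{\left(S \right)} = 4 S^{2}$ ($H{\left(S \right)} = 2 S 2 S = 4 S^{2}$)
$H{\left(N{\left(-11 \right)} - \frac{1}{-335} \right)} - -321805 = 4 \left(-11 - \frac{1}{-335}\right)^{2} - -321805 = 4 \left(-11 - - \frac{1}{335}\right)^{2} + 321805 = 4 \left(-11 + \frac{1}{335}\right)^{2} + 321805 = 4 \left(- \frac{3684}{335}\right)^{2} + 321805 = 4 \cdot \frac{13571856}{112225} + 321805 = \frac{54287424}{112225} + 321805 = \frac{36168853549}{112225}$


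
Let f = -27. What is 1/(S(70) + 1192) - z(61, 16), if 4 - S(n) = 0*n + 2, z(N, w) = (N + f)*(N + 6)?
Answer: -2719931/1194 ≈ -2278.0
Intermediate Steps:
z(N, w) = (-27 + N)*(6 + N) (z(N, w) = (N - 27)*(N + 6) = (-27 + N)*(6 + N))
S(n) = 2 (S(n) = 4 - (0*n + 2) = 4 - (0 + 2) = 4 - 1*2 = 4 - 2 = 2)
1/(S(70) + 1192) - z(61, 16) = 1/(2 + 1192) - (-162 + 61² - 21*61) = 1/1194 - (-162 + 3721 - 1281) = 1/1194 - 1*2278 = 1/1194 - 2278 = -2719931/1194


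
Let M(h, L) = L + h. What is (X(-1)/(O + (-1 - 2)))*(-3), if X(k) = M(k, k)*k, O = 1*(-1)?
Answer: 3/2 ≈ 1.5000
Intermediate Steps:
O = -1
X(k) = 2*k**2 (X(k) = (k + k)*k = (2*k)*k = 2*k**2)
(X(-1)/(O + (-1 - 2)))*(-3) = ((2*(-1)**2)/(-1 + (-1 - 2)))*(-3) = ((2*1)/(-1 - 3))*(-3) = (2/(-4))*(-3) = -1/4*2*(-3) = -1/2*(-3) = 3/2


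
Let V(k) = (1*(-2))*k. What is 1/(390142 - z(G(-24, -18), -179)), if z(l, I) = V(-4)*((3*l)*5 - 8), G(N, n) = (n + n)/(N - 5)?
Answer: 29/11311654 ≈ 2.5637e-6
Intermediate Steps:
V(k) = -2*k
G(N, n) = 2*n/(-5 + N) (G(N, n) = (2*n)/(-5 + N) = 2*n/(-5 + N))
z(l, I) = -64 + 120*l (z(l, I) = (-2*(-4))*((3*l)*5 - 8) = 8*(15*l - 8) = 8*(-8 + 15*l) = -64 + 120*l)
1/(390142 - z(G(-24, -18), -179)) = 1/(390142 - (-64 + 120*(2*(-18)/(-5 - 24)))) = 1/(390142 - (-64 + 120*(2*(-18)/(-29)))) = 1/(390142 - (-64 + 120*(2*(-18)*(-1/29)))) = 1/(390142 - (-64 + 120*(36/29))) = 1/(390142 - (-64 + 4320/29)) = 1/(390142 - 1*2464/29) = 1/(390142 - 2464/29) = 1/(11311654/29) = 29/11311654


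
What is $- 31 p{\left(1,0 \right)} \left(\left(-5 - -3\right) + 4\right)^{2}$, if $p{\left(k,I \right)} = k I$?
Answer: $0$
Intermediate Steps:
$p{\left(k,I \right)} = I k$
$- 31 p{\left(1,0 \right)} \left(\left(-5 - -3\right) + 4\right)^{2} = - 31 \cdot 0 \cdot 1 \left(\left(-5 - -3\right) + 4\right)^{2} = \left(-31\right) 0 \left(\left(-5 + 3\right) + 4\right)^{2} = 0 \left(-2 + 4\right)^{2} = 0 \cdot 2^{2} = 0 \cdot 4 = 0$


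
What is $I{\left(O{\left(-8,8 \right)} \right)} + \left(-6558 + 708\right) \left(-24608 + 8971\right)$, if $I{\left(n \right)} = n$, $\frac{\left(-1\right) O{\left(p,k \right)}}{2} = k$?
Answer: $91476434$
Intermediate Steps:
$O{\left(p,k \right)} = - 2 k$
$I{\left(O{\left(-8,8 \right)} \right)} + \left(-6558 + 708\right) \left(-24608 + 8971\right) = \left(-2\right) 8 + \left(-6558 + 708\right) \left(-24608 + 8971\right) = -16 - -91476450 = -16 + 91476450 = 91476434$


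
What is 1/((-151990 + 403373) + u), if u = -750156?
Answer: -1/498773 ≈ -2.0049e-6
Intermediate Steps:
1/((-151990 + 403373) + u) = 1/((-151990 + 403373) - 750156) = 1/(251383 - 750156) = 1/(-498773) = -1/498773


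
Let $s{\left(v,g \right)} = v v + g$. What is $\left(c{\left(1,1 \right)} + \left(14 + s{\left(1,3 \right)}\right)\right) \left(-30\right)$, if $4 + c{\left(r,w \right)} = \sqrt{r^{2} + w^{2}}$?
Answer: $-420 - 30 \sqrt{2} \approx -462.43$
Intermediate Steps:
$c{\left(r,w \right)} = -4 + \sqrt{r^{2} + w^{2}}$
$s{\left(v,g \right)} = g + v^{2}$ ($s{\left(v,g \right)} = v^{2} + g = g + v^{2}$)
$\left(c{\left(1,1 \right)} + \left(14 + s{\left(1,3 \right)}\right)\right) \left(-30\right) = \left(\left(-4 + \sqrt{1^{2} + 1^{2}}\right) + \left(14 + \left(3 + 1^{2}\right)\right)\right) \left(-30\right) = \left(\left(-4 + \sqrt{1 + 1}\right) + \left(14 + \left(3 + 1\right)\right)\right) \left(-30\right) = \left(\left(-4 + \sqrt{2}\right) + \left(14 + 4\right)\right) \left(-30\right) = \left(\left(-4 + \sqrt{2}\right) + 18\right) \left(-30\right) = \left(14 + \sqrt{2}\right) \left(-30\right) = -420 - 30 \sqrt{2}$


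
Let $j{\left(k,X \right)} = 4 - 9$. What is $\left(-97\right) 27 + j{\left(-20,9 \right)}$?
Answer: $-2624$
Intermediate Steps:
$j{\left(k,X \right)} = -5$ ($j{\left(k,X \right)} = 4 - 9 = -5$)
$\left(-97\right) 27 + j{\left(-20,9 \right)} = \left(-97\right) 27 - 5 = -2619 - 5 = -2624$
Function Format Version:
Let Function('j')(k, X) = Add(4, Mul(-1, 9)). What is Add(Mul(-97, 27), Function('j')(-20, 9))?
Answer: -2624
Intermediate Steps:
Function('j')(k, X) = -5 (Function('j')(k, X) = Add(4, -9) = -5)
Add(Mul(-97, 27), Function('j')(-20, 9)) = Add(Mul(-97, 27), -5) = Add(-2619, -5) = -2624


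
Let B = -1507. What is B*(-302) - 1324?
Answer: 453790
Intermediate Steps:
B*(-302) - 1324 = -1507*(-302) - 1324 = 455114 - 1324 = 453790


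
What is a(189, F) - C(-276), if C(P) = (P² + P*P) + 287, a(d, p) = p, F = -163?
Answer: -152802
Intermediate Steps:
C(P) = 287 + 2*P² (C(P) = (P² + P²) + 287 = 2*P² + 287 = 287 + 2*P²)
a(189, F) - C(-276) = -163 - (287 + 2*(-276)²) = -163 - (287 + 2*76176) = -163 - (287 + 152352) = -163 - 1*152639 = -163 - 152639 = -152802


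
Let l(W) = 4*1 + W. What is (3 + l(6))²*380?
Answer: 64220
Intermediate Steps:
l(W) = 4 + W
(3 + l(6))²*380 = (3 + (4 + 6))²*380 = (3 + 10)²*380 = 13²*380 = 169*380 = 64220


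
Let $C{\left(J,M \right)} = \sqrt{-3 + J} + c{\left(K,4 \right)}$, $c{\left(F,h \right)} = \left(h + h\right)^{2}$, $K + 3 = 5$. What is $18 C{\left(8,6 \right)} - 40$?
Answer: $1112 + 18 \sqrt{5} \approx 1152.3$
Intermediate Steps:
$K = 2$ ($K = -3 + 5 = 2$)
$c{\left(F,h \right)} = 4 h^{2}$ ($c{\left(F,h \right)} = \left(2 h\right)^{2} = 4 h^{2}$)
$C{\left(J,M \right)} = 64 + \sqrt{-3 + J}$ ($C{\left(J,M \right)} = \sqrt{-3 + J} + 4 \cdot 4^{2} = \sqrt{-3 + J} + 4 \cdot 16 = \sqrt{-3 + J} + 64 = 64 + \sqrt{-3 + J}$)
$18 C{\left(8,6 \right)} - 40 = 18 \left(64 + \sqrt{-3 + 8}\right) - 40 = 18 \left(64 + \sqrt{5}\right) - 40 = \left(1152 + 18 \sqrt{5}\right) - 40 = 1112 + 18 \sqrt{5}$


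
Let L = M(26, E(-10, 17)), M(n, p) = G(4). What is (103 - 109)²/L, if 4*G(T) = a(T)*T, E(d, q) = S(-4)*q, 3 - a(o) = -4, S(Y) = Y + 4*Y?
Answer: 36/7 ≈ 5.1429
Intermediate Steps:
S(Y) = 5*Y
a(o) = 7 (a(o) = 3 - 1*(-4) = 3 + 4 = 7)
E(d, q) = -20*q (E(d, q) = (5*(-4))*q = -20*q)
G(T) = 7*T/4 (G(T) = (7*T)/4 = 7*T/4)
M(n, p) = 7 (M(n, p) = (7/4)*4 = 7)
L = 7
(103 - 109)²/L = (103 - 109)²/7 = (-6)²*(⅐) = 36*(⅐) = 36/7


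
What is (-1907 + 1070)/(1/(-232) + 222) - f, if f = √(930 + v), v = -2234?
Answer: -194184/51503 - 2*I*√326 ≈ -3.7703 - 36.111*I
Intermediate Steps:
f = 2*I*√326 (f = √(930 - 2234) = √(-1304) = 2*I*√326 ≈ 36.111*I)
(-1907 + 1070)/(1/(-232) + 222) - f = (-1907 + 1070)/(1/(-232) + 222) - 2*I*√326 = -837/(-1/232 + 222) - 2*I*√326 = -837/51503/232 - 2*I*√326 = -837*232/51503 - 2*I*√326 = -194184/51503 - 2*I*√326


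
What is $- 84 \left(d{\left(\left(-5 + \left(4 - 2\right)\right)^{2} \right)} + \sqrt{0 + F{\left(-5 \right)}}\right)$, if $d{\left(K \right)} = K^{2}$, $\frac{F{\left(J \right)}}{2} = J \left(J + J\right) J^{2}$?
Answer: $-11004$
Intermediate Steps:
$F{\left(J \right)} = 4 J^{4}$ ($F{\left(J \right)} = 2 J \left(J + J\right) J^{2} = 2 J 2 J J^{2} = 2 \cdot 2 J^{2} J^{2} = 2 \cdot 2 J^{4} = 4 J^{4}$)
$- 84 \left(d{\left(\left(-5 + \left(4 - 2\right)\right)^{2} \right)} + \sqrt{0 + F{\left(-5 \right)}}\right) = - 84 \left(\left(\left(-5 + \left(4 - 2\right)\right)^{2}\right)^{2} + \sqrt{0 + 4 \left(-5\right)^{4}}\right) = - 84 \left(\left(\left(-5 + \left(4 - 2\right)\right)^{2}\right)^{2} + \sqrt{0 + 4 \cdot 625}\right) = - 84 \left(\left(\left(-5 + 2\right)^{2}\right)^{2} + \sqrt{0 + 2500}\right) = - 84 \left(\left(\left(-3\right)^{2}\right)^{2} + \sqrt{2500}\right) = - 84 \left(9^{2} + 50\right) = - 84 \left(81 + 50\right) = \left(-84\right) 131 = -11004$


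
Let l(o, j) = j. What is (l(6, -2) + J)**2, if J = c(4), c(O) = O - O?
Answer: 4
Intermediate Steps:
c(O) = 0
J = 0
(l(6, -2) + J)**2 = (-2 + 0)**2 = (-2)**2 = 4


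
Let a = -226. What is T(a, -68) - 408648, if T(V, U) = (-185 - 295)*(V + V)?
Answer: -191688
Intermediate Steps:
T(V, U) = -960*V
T(a, -68) - 408648 = -960*(-226) - 408648 = 216960 - 408648 = -191688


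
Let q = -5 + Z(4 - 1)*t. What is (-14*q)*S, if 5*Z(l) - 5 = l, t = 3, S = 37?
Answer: 518/5 ≈ 103.60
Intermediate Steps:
Z(l) = 1 + l/5
q = -1/5 (q = -5 + (1 + (4 - 1)/5)*3 = -5 + (1 + (1/5)*3)*3 = -5 + (1 + 3/5)*3 = -5 + (8/5)*3 = -5 + 24/5 = -1/5 ≈ -0.20000)
(-14*q)*S = -14*(-1/5)*37 = (14/5)*37 = 518/5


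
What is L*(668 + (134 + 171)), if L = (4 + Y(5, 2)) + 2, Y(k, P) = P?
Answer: 7784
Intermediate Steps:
L = 8 (L = (4 + 2) + 2 = 6 + 2 = 8)
L*(668 + (134 + 171)) = 8*(668 + (134 + 171)) = 8*(668 + 305) = 8*973 = 7784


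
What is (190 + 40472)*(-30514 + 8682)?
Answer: -887732784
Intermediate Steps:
(190 + 40472)*(-30514 + 8682) = 40662*(-21832) = -887732784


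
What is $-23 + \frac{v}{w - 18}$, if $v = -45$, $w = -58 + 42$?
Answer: $- \frac{737}{34} \approx -21.676$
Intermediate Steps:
$w = -16$
$-23 + \frac{v}{w - 18} = -23 + \frac{1}{-16 - 18} \left(-45\right) = -23 + \frac{1}{-34} \left(-45\right) = -23 - - \frac{45}{34} = -23 + \frac{45}{34} = - \frac{737}{34}$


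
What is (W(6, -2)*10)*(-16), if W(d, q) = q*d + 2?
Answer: 1600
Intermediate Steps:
W(d, q) = 2 + d*q (W(d, q) = d*q + 2 = 2 + d*q)
(W(6, -2)*10)*(-16) = ((2 + 6*(-2))*10)*(-16) = ((2 - 12)*10)*(-16) = -10*10*(-16) = -100*(-16) = 1600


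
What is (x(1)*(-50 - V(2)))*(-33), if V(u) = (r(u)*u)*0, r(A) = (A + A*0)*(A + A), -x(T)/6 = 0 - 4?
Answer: 39600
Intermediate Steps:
x(T) = 24 (x(T) = -6*(0 - 4) = -6*(-4) = 24)
r(A) = 2*A² (r(A) = (A + 0)*(2*A) = A*(2*A) = 2*A²)
V(u) = 0 (V(u) = ((2*u²)*u)*0 = (2*u³)*0 = 0)
(x(1)*(-50 - V(2)))*(-33) = (24*(-50 - 1*0))*(-33) = (24*(-50 + 0))*(-33) = (24*(-50))*(-33) = -1200*(-33) = 39600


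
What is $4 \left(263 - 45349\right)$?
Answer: $-180344$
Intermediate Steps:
$4 \left(263 - 45349\right) = 4 \left(-45086\right) = -180344$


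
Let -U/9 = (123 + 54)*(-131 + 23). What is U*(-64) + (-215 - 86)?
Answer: -11011117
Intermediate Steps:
U = 172044 (U = -9*(123 + 54)*(-131 + 23) = -1593*(-108) = -9*(-19116) = 172044)
U*(-64) + (-215 - 86) = 172044*(-64) + (-215 - 86) = -11010816 - 301 = -11011117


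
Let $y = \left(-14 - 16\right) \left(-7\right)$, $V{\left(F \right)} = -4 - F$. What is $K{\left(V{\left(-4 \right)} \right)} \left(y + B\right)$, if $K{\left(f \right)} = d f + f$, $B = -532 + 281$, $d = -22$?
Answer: $0$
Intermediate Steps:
$B = -251$
$K{\left(f \right)} = - 21 f$ ($K{\left(f \right)} = - 22 f + f = - 21 f$)
$y = 210$ ($y = \left(-30\right) \left(-7\right) = 210$)
$K{\left(V{\left(-4 \right)} \right)} \left(y + B\right) = - 21 \left(-4 - -4\right) \left(210 - 251\right) = - 21 \left(-4 + 4\right) \left(-41\right) = \left(-21\right) 0 \left(-41\right) = 0 \left(-41\right) = 0$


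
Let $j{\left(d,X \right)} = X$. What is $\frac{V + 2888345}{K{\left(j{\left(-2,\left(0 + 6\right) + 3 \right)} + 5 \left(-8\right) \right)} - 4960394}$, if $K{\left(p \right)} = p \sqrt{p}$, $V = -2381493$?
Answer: $- \frac{2514185619688}{24605508665027} + \frac{15712412 i \sqrt{31}}{24605508665027} \approx -0.10218 + 3.5554 \cdot 10^{-6} i$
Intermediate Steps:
$K{\left(p \right)} = p^{\frac{3}{2}}$
$\frac{V + 2888345}{K{\left(j{\left(-2,\left(0 + 6\right) + 3 \right)} + 5 \left(-8\right) \right)} - 4960394} = \frac{-2381493 + 2888345}{\left(\left(\left(0 + 6\right) + 3\right) + 5 \left(-8\right)\right)^{\frac{3}{2}} - 4960394} = \frac{506852}{\left(\left(6 + 3\right) - 40\right)^{\frac{3}{2}} - 4960394} = \frac{506852}{\left(9 - 40\right)^{\frac{3}{2}} - 4960394} = \frac{506852}{\left(-31\right)^{\frac{3}{2}} - 4960394} = \frac{506852}{- 31 i \sqrt{31} - 4960394} = \frac{506852}{-4960394 - 31 i \sqrt{31}}$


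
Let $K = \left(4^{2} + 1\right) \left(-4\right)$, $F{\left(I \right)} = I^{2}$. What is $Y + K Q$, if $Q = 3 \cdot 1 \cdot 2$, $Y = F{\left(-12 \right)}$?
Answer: $-264$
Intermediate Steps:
$Y = 144$ ($Y = \left(-12\right)^{2} = 144$)
$K = -68$ ($K = \left(16 + 1\right) \left(-4\right) = 17 \left(-4\right) = -68$)
$Q = 6$ ($Q = 3 \cdot 2 = 6$)
$Y + K Q = 144 - 408 = -264$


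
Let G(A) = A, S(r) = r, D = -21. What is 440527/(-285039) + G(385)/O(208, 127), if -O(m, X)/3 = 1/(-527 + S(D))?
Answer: 20045402213/285039 ≈ 70325.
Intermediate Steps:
O(m, X) = 3/548 (O(m, X) = -3/(-527 - 21) = -3/(-548) = -3*(-1/548) = 3/548)
440527/(-285039) + G(385)/O(208, 127) = 440527/(-285039) + 385/(3/548) = 440527*(-1/285039) + 385*(548/3) = -440527/285039 + 210980/3 = 20045402213/285039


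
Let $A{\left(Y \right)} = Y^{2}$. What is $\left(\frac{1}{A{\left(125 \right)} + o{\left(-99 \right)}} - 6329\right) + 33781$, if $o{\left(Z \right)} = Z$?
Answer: $\frac{426219753}{15526} \approx 27452.0$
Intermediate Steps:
$\left(\frac{1}{A{\left(125 \right)} + o{\left(-99 \right)}} - 6329\right) + 33781 = \left(\frac{1}{125^{2} - 99} - 6329\right) + 33781 = \left(\frac{1}{15625 - 99} - 6329\right) + 33781 = \left(\frac{1}{15526} - 6329\right) + 33781 = - \frac{98264053}{15526} + 33781 = \frac{426219753}{15526}$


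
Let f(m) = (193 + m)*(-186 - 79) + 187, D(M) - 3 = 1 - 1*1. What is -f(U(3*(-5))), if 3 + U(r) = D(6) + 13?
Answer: 54403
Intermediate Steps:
D(M) = 3 (D(M) = 3 + (1 - 1*1) = 3 + (1 - 1) = 3 + 0 = 3)
U(r) = 13 (U(r) = -3 + (3 + 13) = -3 + 16 = 13)
f(m) = -50958 - 265*m (f(m) = (193 + m)*(-265) + 187 = (-51145 - 265*m) + 187 = -50958 - 265*m)
-f(U(3*(-5))) = -(-50958 - 265*13) = -(-50958 - 3445) = -1*(-54403) = 54403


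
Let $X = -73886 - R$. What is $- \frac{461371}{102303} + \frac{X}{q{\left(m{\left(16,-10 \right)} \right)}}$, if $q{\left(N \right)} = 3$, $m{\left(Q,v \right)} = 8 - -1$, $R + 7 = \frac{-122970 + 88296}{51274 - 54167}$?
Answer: $- \frac{7290990289024}{295962579} \approx -24635.0$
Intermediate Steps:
$R = \frac{14423}{2893}$ ($R = -7 + \frac{-122970 + 88296}{51274 - 54167} = -7 - \frac{34674}{-2893} = -7 - - \frac{34674}{2893} = -7 + \frac{34674}{2893} = \frac{14423}{2893} \approx 4.9855$)
$m{\left(Q,v \right)} = 9$ ($m{\left(Q,v \right)} = 8 + 1 = 9$)
$X = - \frac{213766621}{2893}$ ($X = -73886 - \frac{14423}{2893} = - \frac{213766621}{2893} \approx -73891.0$)
$- \frac{461371}{102303} + \frac{X}{q{\left(m{\left(16,-10 \right)} \right)}} = - \frac{461371}{102303} - \frac{213766621}{2893 \cdot 3} = \left(-461371\right) \frac{1}{102303} - \frac{213766621}{8679} = - \frac{461371}{102303} - \frac{213766621}{8679} = - \frac{7290990289024}{295962579}$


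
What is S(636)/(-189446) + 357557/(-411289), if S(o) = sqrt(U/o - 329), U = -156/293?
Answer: -357557/411289 - I*sqrt(79338499566)/2941906934 ≈ -0.86936 - 9.5744e-5*I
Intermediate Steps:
U = -156/293 (U = -156*1/293 = -156/293 ≈ -0.53242)
S(o) = sqrt(-329 - 156/(293*o)) (S(o) = sqrt(-156/(293*o) - 329) = sqrt(-329 - 156/(293*o)))
S(636)/(-189446) + 357557/(-411289) = (sqrt(-28244321 - 45708/636)/293)/(-189446) + 357557/(-411289) = (sqrt(-28244321 - 45708*1/636)/293)*(-1/189446) + 357557*(-1/411289) = (sqrt(-28244321 - 3809/53)/293)*(-1/189446) - 357557/411289 = (sqrt(-1496952822/53)/293)*(-1/189446) - 357557/411289 = ((I*sqrt(79338499566)/53)/293)*(-1/189446) - 357557/411289 = (I*sqrt(79338499566)/15529)*(-1/189446) - 357557/411289 = -I*sqrt(79338499566)/2941906934 - 357557/411289 = -357557/411289 - I*sqrt(79338499566)/2941906934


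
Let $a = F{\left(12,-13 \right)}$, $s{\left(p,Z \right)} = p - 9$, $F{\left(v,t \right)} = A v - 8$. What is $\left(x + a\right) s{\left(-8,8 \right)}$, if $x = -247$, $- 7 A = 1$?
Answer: $\frac{30549}{7} \approx 4364.1$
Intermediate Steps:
$A = - \frac{1}{7}$ ($A = \left(- \frac{1}{7}\right) 1 = - \frac{1}{7} \approx -0.14286$)
$F{\left(v,t \right)} = -8 - \frac{v}{7}$ ($F{\left(v,t \right)} = - \frac{v}{7} - 8 = -8 - \frac{v}{7}$)
$s{\left(p,Z \right)} = -9 + p$
$a = - \frac{68}{7}$ ($a = -8 - \frac{12}{7} = - \frac{68}{7} \approx -9.7143$)
$\left(x + a\right) s{\left(-8,8 \right)} = \left(-247 - \frac{68}{7}\right) \left(-9 - 8\right) = \left(- \frac{1797}{7}\right) \left(-17\right) = \frac{30549}{7}$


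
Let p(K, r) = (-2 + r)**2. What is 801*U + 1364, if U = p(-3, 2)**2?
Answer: 1364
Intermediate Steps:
U = 0 (U = ((-2 + 2)**2)**2 = (0**2)**2 = 0**2 = 0)
801*U + 1364 = 801*0 + 1364 = 0 + 1364 = 1364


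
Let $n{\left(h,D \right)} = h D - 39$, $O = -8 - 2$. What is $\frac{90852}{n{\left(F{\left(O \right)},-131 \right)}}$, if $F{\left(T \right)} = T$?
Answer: $\frac{90852}{1271} \approx 71.481$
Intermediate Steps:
$O = -10$ ($O = -8 - 2 = -10$)
$n{\left(h,D \right)} = -39 + D h$ ($n{\left(h,D \right)} = D h - 39 = -39 + D h$)
$\frac{90852}{n{\left(F{\left(O \right)},-131 \right)}} = \frac{90852}{-39 - -1310} = \frac{90852}{-39 + 1310} = \frac{90852}{1271}$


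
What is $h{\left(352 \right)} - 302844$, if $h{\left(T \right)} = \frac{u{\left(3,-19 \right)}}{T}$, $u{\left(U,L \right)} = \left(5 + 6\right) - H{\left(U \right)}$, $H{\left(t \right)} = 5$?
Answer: $- \frac{53300541}{176} \approx -3.0284 \cdot 10^{5}$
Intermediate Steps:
$u{\left(U,L \right)} = 6$ ($u{\left(U,L \right)} = \left(5 + 6\right) - 5 = 11 - 5 = 6$)
$h{\left(T \right)} = \frac{6}{T}$
$h{\left(352 \right)} - 302844 = \frac{6}{352} - 302844 = 6 \cdot \frac{1}{352} - 302844 = \frac{3}{176} - 302844 = - \frac{53300541}{176}$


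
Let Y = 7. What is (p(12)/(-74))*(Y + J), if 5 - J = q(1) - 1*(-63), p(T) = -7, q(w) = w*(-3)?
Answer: -168/37 ≈ -4.5405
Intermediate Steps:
q(w) = -3*w
J = -55 (J = 5 - (-3*1 - 1*(-63)) = 5 - (-3 + 63) = 5 - 1*60 = 5 - 60 = -55)
(p(12)/(-74))*(Y + J) = (-7/(-74))*(7 - 55) = -7*(-1/74)*(-48) = (7/74)*(-48) = -168/37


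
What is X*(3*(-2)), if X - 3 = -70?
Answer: 402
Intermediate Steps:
X = -67 (X = 3 - 70 = -67)
X*(3*(-2)) = -201*(-2) = -67*(-6) = 402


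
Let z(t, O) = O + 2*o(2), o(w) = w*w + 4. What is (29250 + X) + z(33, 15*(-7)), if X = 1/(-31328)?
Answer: 913555807/31328 ≈ 29161.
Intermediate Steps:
o(w) = 4 + w² (o(w) = w² + 4 = 4 + w²)
X = -1/31328 ≈ -3.1920e-5
z(t, O) = 16 + O (z(t, O) = O + 2*(4 + 2²) = O + 2*(4 + 4) = O + 2*8 = O + 16 = 16 + O)
(29250 + X) + z(33, 15*(-7)) = (29250 - 1/31328) + (16 + 15*(-7)) = 916343999/31328 + (16 - 105) = 916343999/31328 - 89 = 913555807/31328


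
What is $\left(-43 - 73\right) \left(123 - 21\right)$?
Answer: $-11832$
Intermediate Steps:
$\left(-43 - 73\right) \left(123 - 21\right) = \left(-43 - 73\right) 102 = \left(-116\right) 102 = -11832$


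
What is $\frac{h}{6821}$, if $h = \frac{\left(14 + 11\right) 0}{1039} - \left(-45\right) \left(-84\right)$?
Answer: $- \frac{3780}{6821} \approx -0.55417$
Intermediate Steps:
$h = -3780$ ($h = 25 \cdot 0 \cdot \frac{1}{1039} - 3780 = 0 \cdot \frac{1}{1039} - 3780 = 0 - 3780 = -3780$)
$\frac{h}{6821} = - \frac{3780}{6821}$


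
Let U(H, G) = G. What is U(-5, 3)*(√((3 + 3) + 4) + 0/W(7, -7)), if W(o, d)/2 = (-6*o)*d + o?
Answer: 3*√10 ≈ 9.4868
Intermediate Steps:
W(o, d) = 2*o - 12*d*o (W(o, d) = 2*((-6*o)*d + o) = 2*(-6*d*o + o) = 2*(o - 6*d*o) = 2*o - 12*d*o)
U(-5, 3)*(√((3 + 3) + 4) + 0/W(7, -7)) = 3*(√((3 + 3) + 4) + 0/((2*7*(1 - 6*(-7))))) = 3*(√(6 + 4) + 0/((2*7*(1 + 42)))) = 3*(√10 + 0/((2*7*43))) = 3*(√10 + 0/602) = 3*(√10 + 0*(1/602)) = 3*(√10 + 0) = 3*√10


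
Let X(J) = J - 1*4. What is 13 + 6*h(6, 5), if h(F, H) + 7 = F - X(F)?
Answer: -5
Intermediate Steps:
X(J) = -4 + J (X(J) = J - 4 = -4 + J)
h(F, H) = -3 (h(F, H) = -7 + (F - (-4 + F)) = -7 + (F + (4 - F)) = -7 + 4 = -3)
13 + 6*h(6, 5) = 13 + 6*(-3) = 13 - 18 = -5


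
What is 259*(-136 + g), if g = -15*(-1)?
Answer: -31339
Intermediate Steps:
g = 15
259*(-136 + g) = 259*(-136 + 15) = 259*(-121) = -31339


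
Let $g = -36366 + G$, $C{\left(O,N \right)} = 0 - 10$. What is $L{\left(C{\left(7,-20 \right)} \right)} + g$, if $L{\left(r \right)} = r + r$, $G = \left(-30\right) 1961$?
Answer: $-95216$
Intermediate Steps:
$G = -58830$
$C{\left(O,N \right)} = -10$
$L{\left(r \right)} = 2 r$
$g = -95196$ ($g = -36366 - 58830 = -95196$)
$L{\left(C{\left(7,-20 \right)} \right)} + g = 2 \left(-10\right) - 95196 = -20 - 95196 = -95216$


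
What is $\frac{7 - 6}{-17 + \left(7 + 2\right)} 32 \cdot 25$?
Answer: $-100$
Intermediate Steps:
$\frac{7 - 6}{-17 + \left(7 + 2\right)} 32 \cdot 25 = 1 \frac{1}{-17 + 9} \cdot 32 \cdot 25 = 1 \frac{1}{-8} \cdot 32 \cdot 25 = 1 \left(- \frac{1}{8}\right) 32 \cdot 25 = \left(- \frac{1}{8}\right) 32 \cdot 25 = \left(-4\right) 25 = -100$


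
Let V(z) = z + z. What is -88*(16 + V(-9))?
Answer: 176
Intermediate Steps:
V(z) = 2*z
-88*(16 + V(-9)) = -88*(16 + 2*(-9)) = -88*(16 - 18) = -88*(-2) = 176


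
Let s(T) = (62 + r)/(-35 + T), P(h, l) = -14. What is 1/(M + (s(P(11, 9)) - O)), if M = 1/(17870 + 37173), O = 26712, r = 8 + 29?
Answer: -2697107/72050571392 ≈ -3.7434e-5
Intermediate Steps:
r = 37
s(T) = 99/(-35 + T) (s(T) = (62 + 37)/(-35 + T) = 99/(-35 + T))
M = 1/55043 ≈ 1.8168e-5
1/(M + (s(P(11, 9)) - O)) = 1/(1/55043 + (99/(-35 - 14) - 1*26712)) = 1/(1/55043 + (99/(-49) - 26712)) = 1/(1/55043 + (99*(-1/49) - 26712)) = 1/(1/55043 + (-99/49 - 26712)) = 1/(1/55043 - 1308987/49) = 1/(-72050571392/2697107) = -2697107/72050571392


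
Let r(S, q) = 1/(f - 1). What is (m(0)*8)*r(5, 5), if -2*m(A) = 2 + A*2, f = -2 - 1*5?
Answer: 1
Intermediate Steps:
f = -7 (f = -2 - 5 = -7)
m(A) = -1 - A (m(A) = -(2 + A*2)/2 = -(2 + 2*A)/2 = -1 - A)
r(S, q) = -⅛ (r(S, q) = 1/(-7 - 1) = 1/(-8) = -⅛)
(m(0)*8)*r(5, 5) = ((-1 - 1*0)*8)*(-⅛) = ((-1 + 0)*8)*(-⅛) = -1*8*(-⅛) = -8*(-⅛) = 1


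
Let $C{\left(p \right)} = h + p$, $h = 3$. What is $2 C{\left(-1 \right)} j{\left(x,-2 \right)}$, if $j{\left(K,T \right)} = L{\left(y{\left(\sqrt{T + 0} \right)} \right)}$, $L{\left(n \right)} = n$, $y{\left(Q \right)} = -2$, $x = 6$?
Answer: $-8$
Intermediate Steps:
$C{\left(p \right)} = 3 + p$
$j{\left(K,T \right)} = -2$
$2 C{\left(-1 \right)} j{\left(x,-2 \right)} = 2 \left(3 - 1\right) \left(-2\right) = 2 \cdot 2 \left(-2\right) = 4 \left(-2\right) = -8$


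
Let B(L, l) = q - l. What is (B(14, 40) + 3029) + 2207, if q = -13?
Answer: 5183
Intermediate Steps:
B(L, l) = -13 - l
(B(14, 40) + 3029) + 2207 = ((-13 - 1*40) + 3029) + 2207 = ((-13 - 40) + 3029) + 2207 = (-53 + 3029) + 2207 = 2976 + 2207 = 5183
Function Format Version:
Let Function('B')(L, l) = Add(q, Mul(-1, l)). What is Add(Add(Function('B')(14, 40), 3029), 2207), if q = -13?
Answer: 5183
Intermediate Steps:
Function('B')(L, l) = Add(-13, Mul(-1, l))
Add(Add(Function('B')(14, 40), 3029), 2207) = Add(Add(Add(-13, Mul(-1, 40)), 3029), 2207) = Add(Add(Add(-13, -40), 3029), 2207) = Add(Add(-53, 3029), 2207) = Add(2976, 2207) = 5183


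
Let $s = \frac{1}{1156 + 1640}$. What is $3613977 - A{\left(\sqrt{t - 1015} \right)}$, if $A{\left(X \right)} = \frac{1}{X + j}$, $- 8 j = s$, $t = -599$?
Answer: $\frac{3 \left(1212115 i + 26945812512 \sqrt{1614}\right)}{i + 22368 \sqrt{1614}} \approx 3.614 \cdot 10^{6} + 0.024891 i$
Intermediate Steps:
$s = \frac{1}{2796} \approx 0.00035765$
$j = - \frac{1}{22368}$ ($j = \left(- \frac{1}{8}\right) \frac{1}{2796} = - \frac{1}{22368} \approx -4.4707 \cdot 10^{-5}$)
$A{\left(X \right)} = \frac{1}{- \frac{1}{22368} + X}$ ($A{\left(X \right)} = \frac{1}{X - \frac{1}{22368}} = \frac{1}{- \frac{1}{22368} + X}$)
$3613977 - A{\left(\sqrt{t - 1015} \right)} = 3613977 - \frac{22368}{-1 + 22368 \sqrt{-599 - 1015}} = 3613977 - \frac{22368}{-1 + 22368 \sqrt{-1614}} = 3613977 - \frac{22368}{-1 + 22368 i \sqrt{1614}}$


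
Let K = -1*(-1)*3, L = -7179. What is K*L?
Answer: -21537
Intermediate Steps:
K = 3 (K = 1*3 = 3)
K*L = 3*(-7179) = -21537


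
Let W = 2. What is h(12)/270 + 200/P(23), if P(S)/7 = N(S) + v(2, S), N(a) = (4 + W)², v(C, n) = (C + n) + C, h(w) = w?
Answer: 122/245 ≈ 0.49796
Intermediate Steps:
v(C, n) = n + 2*C
N(a) = 36 (N(a) = (4 + 2)² = 6² = 36)
P(S) = 280 + 7*S (P(S) = 7*(36 + (S + 2*2)) = 7*(36 + (S + 4)) = 7*(36 + (4 + S)) = 7*(40 + S) = 280 + 7*S)
h(12)/270 + 200/P(23) = 12/270 + 200/(280 + 7*23) = 12*(1/270) + 200/(280 + 161) = 2/45 + 200/441 = 122/245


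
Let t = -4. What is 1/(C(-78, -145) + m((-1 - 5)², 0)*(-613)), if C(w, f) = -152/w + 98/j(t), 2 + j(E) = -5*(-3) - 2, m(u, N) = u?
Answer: -429/9462514 ≈ -4.5337e-5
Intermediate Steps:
j(E) = 11 (j(E) = -2 + (-5*(-3) - 2) = -2 + (15 - 2) = -2 + 13 = 11)
C(w, f) = 98/11 - 152/w (C(w, f) = -152/w + 98/11 = 98/11 - 152/w)
1/(C(-78, -145) + m((-1 - 5)², 0)*(-613)) = 1/((98/11 - 152/(-78)) + (-1 - 5)²*(-613)) = 1/((98/11 - 152*(-1/78)) + (-6)²*(-613)) = 1/((98/11 + 76/39) + 36*(-613)) = 1/(4658/429 - 22068) = 1/(-9462514/429) = -429/9462514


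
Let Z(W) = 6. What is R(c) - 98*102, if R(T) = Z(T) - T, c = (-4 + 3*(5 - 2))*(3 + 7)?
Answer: -10040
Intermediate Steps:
c = 50 (c = (-4 + 3*3)*10 = (-4 + 9)*10 = 5*10 = 50)
R(T) = 6 - T
R(c) - 98*102 = (6 - 1*50) - 98*102 = (6 - 50) - 9996 = -44 - 9996 = -10040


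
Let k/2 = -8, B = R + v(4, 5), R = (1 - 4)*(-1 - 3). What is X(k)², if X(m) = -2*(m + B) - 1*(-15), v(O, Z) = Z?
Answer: 169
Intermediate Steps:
R = 12 (R = -3*(-4) = 12)
B = 17 (B = 12 + 5 = 17)
k = -16 (k = 2*(-8) = -16)
X(m) = -19 - 2*m (X(m) = -2*(m + 17) - 1*(-15) = -2*(17 + m) + 15 = (-34 - 2*m) + 15 = -19 - 2*m)
X(k)² = (-19 - 2*(-16))² = (-19 + 32)² = 13² = 169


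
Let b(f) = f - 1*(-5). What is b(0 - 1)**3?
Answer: 64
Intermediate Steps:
b(f) = 5 + f (b(f) = f + 5 = 5 + f)
b(0 - 1)**3 = (5 + (0 - 1))**3 = (5 - 1)**3 = 4**3 = 64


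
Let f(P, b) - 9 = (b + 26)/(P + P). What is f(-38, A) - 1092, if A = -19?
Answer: -82315/76 ≈ -1083.1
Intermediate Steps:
f(P, b) = 9 + (26 + b)/(2*P) (f(P, b) = 9 + (b + 26)/(P + P) = 9 + (26 + b)/((2*P)) = 9 + (26 + b)*(1/(2*P)) = 9 + (26 + b)/(2*P))
f(-38, A) - 1092 = (1/2)*(26 - 19 + 18*(-38))/(-38) - 1092 = (1/2)*(-1/38)*(26 - 19 - 684) - 1092 = (1/2)*(-1/38)*(-677) - 1092 = 677/76 - 1092 = -82315/76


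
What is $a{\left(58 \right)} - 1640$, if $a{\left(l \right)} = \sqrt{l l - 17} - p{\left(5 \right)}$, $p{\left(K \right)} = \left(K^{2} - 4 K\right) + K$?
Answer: $-1650 + \sqrt{3347} \approx -1592.1$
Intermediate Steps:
$p{\left(K \right)} = K^{2} - 3 K$
$a{\left(l \right)} = -10 + \sqrt{-17 + l^{2}}$ ($a{\left(l \right)} = \sqrt{l l - 17} - 5 \left(-3 + 5\right) = \sqrt{l^{2} - 17} - 5 \cdot 2 = \sqrt{-17 + l^{2}} - 10 = -10 + \sqrt{-17 + l^{2}}$)
$a{\left(58 \right)} - 1640 = \left(-10 + \sqrt{-17 + 58^{2}}\right) - 1640 = \left(-10 + \sqrt{-17 + 3364}\right) - 1640 = \left(-10 + \sqrt{3347}\right) - 1640 = -1650 + \sqrt{3347}$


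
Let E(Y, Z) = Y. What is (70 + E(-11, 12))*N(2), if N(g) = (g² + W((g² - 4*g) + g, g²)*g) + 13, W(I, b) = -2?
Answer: 767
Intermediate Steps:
N(g) = 13 + g² - 2*g (N(g) = (g² - 2*g) + 13 = 13 + g² - 2*g)
(70 + E(-11, 12))*N(2) = (70 - 11)*(13 + 2² - 2*2) = 59*(13 + 4 - 4) = 59*13 = 767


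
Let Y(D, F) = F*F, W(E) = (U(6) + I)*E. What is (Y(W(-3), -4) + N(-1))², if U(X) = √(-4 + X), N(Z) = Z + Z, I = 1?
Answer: 196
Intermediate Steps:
N(Z) = 2*Z
W(E) = E*(1 + √2) (W(E) = (√(-4 + 6) + 1)*E = (√2 + 1)*E = (1 + √2)*E = E*(1 + √2))
Y(D, F) = F²
(Y(W(-3), -4) + N(-1))² = ((-4)² + 2*(-1))² = (16 - 2)² = 14² = 196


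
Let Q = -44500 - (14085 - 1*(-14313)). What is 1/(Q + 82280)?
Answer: 1/9382 ≈ 0.00010659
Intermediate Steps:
Q = -72898 (Q = -44500 - (14085 + 14313) = -44500 - 1*28398 = -44500 - 28398 = -72898)
1/(Q + 82280) = 1/(-72898 + 82280) = 1/9382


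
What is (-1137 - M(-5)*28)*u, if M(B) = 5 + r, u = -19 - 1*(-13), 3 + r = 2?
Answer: 7494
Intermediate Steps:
r = -1 (r = -3 + 2 = -1)
u = -6 (u = -19 + 13 = -6)
M(B) = 4 (M(B) = 5 - 1 = 4)
(-1137 - M(-5)*28)*u = (-1137 - 4*28)*(-6) = (-1137 - 1*112)*(-6) = (-1137 - 112)*(-6) = -1249*(-6) = 7494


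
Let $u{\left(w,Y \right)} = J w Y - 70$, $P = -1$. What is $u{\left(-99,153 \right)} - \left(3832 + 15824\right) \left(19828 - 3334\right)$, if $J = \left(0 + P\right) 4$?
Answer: $-324145546$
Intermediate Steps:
$J = -4$ ($J = \left(0 - 1\right) 4 = \left(-1\right) 4 = -4$)
$u{\left(w,Y \right)} = -70 - 4 Y w$ ($u{\left(w,Y \right)} = - 4 w Y - 70 = - 4 Y w - 70 = -70 - 4 Y w$)
$u{\left(-99,153 \right)} - \left(3832 + 15824\right) \left(19828 - 3334\right) = \left(-70 - 612 \left(-99\right)\right) - \left(3832 + 15824\right) \left(19828 - 3334\right) = \left(-70 + 60588\right) - 19656 \cdot 16494 = 60518 - 324206064 = -324145546$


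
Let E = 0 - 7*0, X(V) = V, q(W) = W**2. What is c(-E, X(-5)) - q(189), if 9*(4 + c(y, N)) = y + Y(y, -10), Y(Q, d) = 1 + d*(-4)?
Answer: -321484/9 ≈ -35720.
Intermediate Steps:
Y(Q, d) = 1 - 4*d
E = 0 (E = 0 + 0 = 0)
c(y, N) = 5/9 + y/9 (c(y, N) = -4 + (y + (1 - 4*(-10)))/9 = -4 + (y + (1 + 40))/9 = -4 + (y + 41)/9 = -4 + (41 + y)/9 = -4 + (41/9 + y/9) = 5/9 + y/9)
c(-E, X(-5)) - q(189) = (5/9 + (-1*0)/9) - 1*189**2 = (5/9 + (1/9)*0) - 1*35721 = (5/9 + 0) - 35721 = 5/9 - 35721 = -321484/9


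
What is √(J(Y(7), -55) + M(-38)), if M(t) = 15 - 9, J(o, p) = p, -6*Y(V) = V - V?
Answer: 7*I ≈ 7.0*I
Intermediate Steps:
Y(V) = 0 (Y(V) = -(V - V)/6 = -⅙*0 = 0)
M(t) = 6
√(J(Y(7), -55) + M(-38)) = √(-55 + 6) = √(-49) = 7*I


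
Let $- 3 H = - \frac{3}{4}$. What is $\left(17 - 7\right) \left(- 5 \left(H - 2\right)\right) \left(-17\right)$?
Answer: $- \frac{2975}{2} \approx -1487.5$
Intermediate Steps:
$H = \frac{1}{4}$ ($H = - \frac{\left(-3\right) \frac{1}{4}}{3} = \left(- \frac{1}{3}\right) \left(- \frac{3}{4}\right) = \frac{1}{4} \approx 0.25$)
$\left(17 - 7\right) \left(- 5 \left(H - 2\right)\right) \left(-17\right) = \left(17 - 7\right) \left(- 5 \left(\frac{1}{4} - 2\right)\right) \left(-17\right) = \left(17 - 7\right) \left(\left(-5\right) \left(- \frac{7}{4}\right)\right) \left(-17\right) = 10 \cdot \frac{35}{4} \left(-17\right) = \frac{175}{2} \left(-17\right) = - \frac{2975}{2}$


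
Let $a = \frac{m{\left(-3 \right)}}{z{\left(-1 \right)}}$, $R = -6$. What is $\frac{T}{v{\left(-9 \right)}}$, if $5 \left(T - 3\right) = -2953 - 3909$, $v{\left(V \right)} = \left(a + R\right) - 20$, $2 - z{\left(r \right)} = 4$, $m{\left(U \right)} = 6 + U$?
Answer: $\frac{13694}{275} \approx 49.796$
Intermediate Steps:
$z{\left(r \right)} = -2$ ($z{\left(r \right)} = 2 - 4 = -2$)
$a = - \frac{3}{2}$ ($a = \frac{6 - 3}{-2} = 3 \left(- \frac{1}{2}\right) = - \frac{3}{2} \approx -1.5$)
$v{\left(V \right)} = - \frac{55}{2}$ ($v{\left(V \right)} = \left(- \frac{3}{2} - 6\right) - 20 = - \frac{15}{2} - 20 = - \frac{55}{2}$)
$T = - \frac{6847}{5}$ ($T = 3 + \frac{-2953 - 3909}{5} = 3 + \frac{1}{5} \left(-6862\right) = 3 - \frac{6862}{5} = - \frac{6847}{5} \approx -1369.4$)
$\frac{T}{v{\left(-9 \right)}} = - \frac{6847}{5 \left(- \frac{55}{2}\right)} = \left(- \frac{6847}{5}\right) \left(- \frac{2}{55}\right) = \frac{13694}{275}$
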